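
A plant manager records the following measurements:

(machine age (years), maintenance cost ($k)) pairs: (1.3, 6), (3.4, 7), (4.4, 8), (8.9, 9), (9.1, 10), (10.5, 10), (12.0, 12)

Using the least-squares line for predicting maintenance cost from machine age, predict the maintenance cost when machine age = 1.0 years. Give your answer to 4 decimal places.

5.8848

n = 7, Σx = 49.6, Σy = 62, Σxy = 486.9, Σx² = 448.88
Sxx = Σx² − (Σx)²/n = 448.88 − 351.451429 = 97.428571
Sxy = Σxy − (Σx)(Σy)/n = 486.9 − 439.314286 = 47.585714
b = Sxy/Sxx = 47.585714/97.428571 = 0.488416
a = ȳ − b·x̄ = 8.857143 − 0.488416·7.085714 = 5.396364
ŷ(1.0) = a + b·1.0 = 5.396364 + 0.488416·1 = 5.884780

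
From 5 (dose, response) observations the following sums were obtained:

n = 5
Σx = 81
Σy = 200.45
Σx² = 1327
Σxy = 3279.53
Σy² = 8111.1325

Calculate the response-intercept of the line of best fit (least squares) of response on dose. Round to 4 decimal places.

Sxx = Σx² − (Σx)²/n = 1327 − 1312.2 = 14.8
Sxy = Σxy − (Σx)(Σy)/n = 3279.53 − 3247.29 = 32.24
b = Sxy/Sxx = 32.24/14.8 = 2.178378
a = ȳ − b·x̄ = 40.09 − 2.178378·16.2 = 4.800270

4.8003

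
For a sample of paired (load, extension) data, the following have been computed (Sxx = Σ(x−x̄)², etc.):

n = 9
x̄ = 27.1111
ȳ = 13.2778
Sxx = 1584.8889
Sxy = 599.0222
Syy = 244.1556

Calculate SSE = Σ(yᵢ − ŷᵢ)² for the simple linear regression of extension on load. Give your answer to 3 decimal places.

17.750

b = Sxy/Sxx = 599.0222/1584.8889 = 0.377958
SSE = Syy − b·Sxy = 244.1556 − 0.377958·599.0222 = 17.750080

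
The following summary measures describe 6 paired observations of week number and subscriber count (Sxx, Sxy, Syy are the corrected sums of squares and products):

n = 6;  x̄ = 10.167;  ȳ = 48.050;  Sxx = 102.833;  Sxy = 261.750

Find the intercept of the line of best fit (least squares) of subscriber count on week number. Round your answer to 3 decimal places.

22.171

b = Sxy/Sxx = 261.75/102.833 = 2.545389
a = ȳ − b·x̄ = 48.05 − 2.545389·10.167 = 22.171029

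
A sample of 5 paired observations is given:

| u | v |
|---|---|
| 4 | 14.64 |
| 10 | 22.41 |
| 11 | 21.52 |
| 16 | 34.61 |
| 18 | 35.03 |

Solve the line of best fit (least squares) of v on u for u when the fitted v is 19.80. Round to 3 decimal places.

n = 5, Σx = 59, Σy = 128.21, Σxy = 1703.68, Σx² = 817
Sxx = Σx² − (Σx)²/n = 817 − 696.2 = 120.8
Sxy = Σxy − (Σx)(Σy)/n = 1703.68 − 1512.878 = 190.802
b = Sxy/Sxx = 190.802/120.8 = 1.579487
a = ȳ − b·x̄ = 25.642 − 1.579487·11.8 = 7.004056
Set a + b·x = 19.80: x = (19.80 − 7.004056) / 1.579487 = 8.101330

8.101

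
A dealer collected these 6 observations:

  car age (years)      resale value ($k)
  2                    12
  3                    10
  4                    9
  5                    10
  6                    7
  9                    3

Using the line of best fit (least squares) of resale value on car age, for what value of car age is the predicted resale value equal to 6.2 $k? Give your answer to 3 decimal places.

6.724

n = 6, Σx = 29, Σy = 51, Σxy = 209, Σx² = 171
Sxx = Σx² − (Σx)²/n = 171 − 140.166667 = 30.833333
Sxy = Σxy − (Σx)(Σy)/n = 209 − 246.5 = -37.5
b = Sxy/Sxx = -37.5/30.833333 = -1.216216
a = ȳ − b·x̄ = 8.5 − (-1.216216)·4.833333 = 14.378378
Set a + b·x = 6.2: x = (6.2 − 14.378378) / (-1.216216) = 6.724444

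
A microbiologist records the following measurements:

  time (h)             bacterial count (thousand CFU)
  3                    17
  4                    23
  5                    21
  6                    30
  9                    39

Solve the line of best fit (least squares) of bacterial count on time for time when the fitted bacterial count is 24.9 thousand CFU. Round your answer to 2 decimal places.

n = 5, Σx = 27, Σy = 130, Σxy = 779, Σx² = 167
Sxx = Σx² − (Σx)²/n = 167 − 145.8 = 21.2
Sxy = Σxy − (Σx)(Σy)/n = 779 − 702 = 77
b = Sxy/Sxx = 77/21.2 = 3.632075
a = ȳ − b·x̄ = 26 − 3.632075·5.4 = 6.386792
Set a + b·x = 24.9: x = (24.9 − 6.386792) / 3.632075 = 5.097143

5.10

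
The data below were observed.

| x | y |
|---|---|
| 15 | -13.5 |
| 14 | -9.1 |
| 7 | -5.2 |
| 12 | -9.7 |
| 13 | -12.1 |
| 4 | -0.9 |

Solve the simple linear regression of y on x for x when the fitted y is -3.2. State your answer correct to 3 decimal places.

n = 6, Σx = 65, Σy = -50.5, Σxy = -643.6, Σx² = 799
Sxx = Σx² − (Σx)²/n = 799 − 704.166667 = 94.833333
Sxy = Σxy − (Σx)(Σy)/n = -643.6 − (-547.083333) = -96.516667
b = Sxy/Sxx = -96.516667/94.833333 = -1.017750
a = ȳ − b·x̄ = -8.416667 − (-1.017750)·10.833333 = 2.608963
Set a + b·x = -3.2: x = (-3.2 − 2.608963) / (-1.017750) = 5.707650

5.708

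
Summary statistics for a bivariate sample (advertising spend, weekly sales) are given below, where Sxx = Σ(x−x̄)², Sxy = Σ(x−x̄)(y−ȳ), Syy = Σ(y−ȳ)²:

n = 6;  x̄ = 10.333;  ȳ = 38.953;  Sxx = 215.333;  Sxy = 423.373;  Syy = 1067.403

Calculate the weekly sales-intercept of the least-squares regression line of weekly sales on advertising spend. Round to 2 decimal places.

18.64

b = Sxy/Sxx = 423.373/215.333 = 1.966132
a = ȳ − b·x̄ = 38.953 − 1.966132·10.333 = 18.636963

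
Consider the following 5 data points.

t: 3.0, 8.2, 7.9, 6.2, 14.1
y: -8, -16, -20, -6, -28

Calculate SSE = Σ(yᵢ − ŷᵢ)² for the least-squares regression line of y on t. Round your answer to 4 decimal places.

n = 5, Σx = 39.4, Σy = -78, Σxy = -745.2, Σx² = 375.9, Σy² = 1540
Sxx = Σx² − (Σx)²/n = 375.9 − 310.472 = 65.428
Sxy = Σxy − (Σx)(Σy)/n = -745.2 − (-614.64) = -130.56
Syy = Σy² − (Σy)²/n = 1540 − 1216.8 = 323.2
b = Sxy/Sxx = -130.56/65.428 = -1.995476
SSE = Syy − b·Sxy = 323.2 − (-1.995476)·(-130.56) = 62.670661

62.6707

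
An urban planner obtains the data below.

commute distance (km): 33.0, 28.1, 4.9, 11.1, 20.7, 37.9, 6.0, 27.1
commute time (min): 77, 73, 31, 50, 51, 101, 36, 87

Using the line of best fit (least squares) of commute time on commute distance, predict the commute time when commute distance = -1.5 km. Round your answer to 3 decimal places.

n = 8, Σx = 168.8, Σy = 506, Σxy = 12756.5, Σx² = 4661.14
Sxx = Σx² − (Σx)²/n = 4661.14 − 3561.68 = 1099.46
Sxy = Σxy − (Σx)(Σy)/n = 12756.5 − 10676.6 = 2079.9
b = Sxy/Sxx = 2079.9/1099.46 = 1.891747
a = ȳ − b·x̄ = 63.25 − 1.891747·21.1 = 23.334141
ŷ(-1.5) = a + b·-1.5 = 23.334141 + 1.891747·(-1.5) = 20.496521

20.497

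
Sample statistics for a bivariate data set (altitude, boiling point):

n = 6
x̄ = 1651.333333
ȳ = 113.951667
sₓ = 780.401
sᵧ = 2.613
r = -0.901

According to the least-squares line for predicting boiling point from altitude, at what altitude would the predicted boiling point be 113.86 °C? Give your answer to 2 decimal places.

1681.72

b = r · sᵧ/sₓ = -0.901 · 2.613/780.401 = -0.003017
a = ȳ − b·x̄ = 113.951667 − (-0.003017)·1651.333333 = 118.933408
Set a + b·x = 113.86: x = (113.86 − 118.933408) / (-0.003017) = 1681.718850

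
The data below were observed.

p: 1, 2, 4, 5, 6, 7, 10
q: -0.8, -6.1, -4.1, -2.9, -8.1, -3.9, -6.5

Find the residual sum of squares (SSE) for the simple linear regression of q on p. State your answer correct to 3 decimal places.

26.891

n = 7, Σx = 35, Σy = -32.4, Σxy = -184.8, Σx² = 231, Σy² = 186.14
Sxx = Σx² − (Σx)²/n = 231 − 175 = 56
Sxy = Σxy − (Σx)(Σy)/n = -184.8 − (-162) = -22.8
Syy = Σy² − (Σy)²/n = 186.14 − 149.965714 = 36.174286
b = Sxy/Sxx = -22.8/56 = -0.407143
SSE = Syy − b·Sxy = 36.174286 − (-0.407143)·(-22.8) = 26.891429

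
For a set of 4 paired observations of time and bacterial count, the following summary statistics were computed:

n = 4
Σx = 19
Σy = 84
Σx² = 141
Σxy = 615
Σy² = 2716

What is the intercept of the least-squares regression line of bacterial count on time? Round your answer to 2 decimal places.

Sxx = Σx² − (Σx)²/n = 141 − 90.25 = 50.75
Sxy = Σxy − (Σx)(Σy)/n = 615 − 399 = 216
b = Sxy/Sxx = 216/50.75 = 4.256158
a = ȳ − b·x̄ = 21 − 4.256158·4.75 = 0.783251

0.78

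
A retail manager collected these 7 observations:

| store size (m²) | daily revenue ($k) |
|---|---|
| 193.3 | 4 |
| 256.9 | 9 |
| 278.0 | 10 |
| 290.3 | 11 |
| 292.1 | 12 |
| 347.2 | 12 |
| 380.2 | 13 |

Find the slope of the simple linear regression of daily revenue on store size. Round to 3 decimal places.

n = 7, Σx = 2038, Σy = 71, Σxy = 21672.8, Σx² = 615342.88
Sxx = Σx² − (Σx)²/n = 615342.88 − 593349.142857 = 21993.737143
Sxy = Σxy − (Σx)(Σy)/n = 21672.8 − 20671.142857 = 1001.657143
b = Sxy/Sxx = 1001.657143/21993.737143 = 0.045543

0.046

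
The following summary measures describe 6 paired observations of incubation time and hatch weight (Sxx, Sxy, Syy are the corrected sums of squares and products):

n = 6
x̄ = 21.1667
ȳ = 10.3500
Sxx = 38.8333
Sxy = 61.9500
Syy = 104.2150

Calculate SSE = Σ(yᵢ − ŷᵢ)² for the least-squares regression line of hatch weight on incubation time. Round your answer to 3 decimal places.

b = Sxy/Sxx = 61.95/38.8333 = 1.595280
SSE = Syy − b·Sxy = 104.215 − 1.595280·61.95 = 5.387383

5.387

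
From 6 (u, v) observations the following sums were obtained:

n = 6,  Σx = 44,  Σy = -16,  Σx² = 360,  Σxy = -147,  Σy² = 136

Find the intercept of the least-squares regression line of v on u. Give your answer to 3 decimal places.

3.161

Sxx = Σx² − (Σx)²/n = 360 − 322.666667 = 37.333333
Sxy = Σxy − (Σx)(Σy)/n = -147 − (-117.333333) = -29.666667
b = Sxy/Sxx = -29.666667/37.333333 = -0.794643
a = ȳ − b·x̄ = -2.666667 − (-0.794643)·7.333333 = 3.160714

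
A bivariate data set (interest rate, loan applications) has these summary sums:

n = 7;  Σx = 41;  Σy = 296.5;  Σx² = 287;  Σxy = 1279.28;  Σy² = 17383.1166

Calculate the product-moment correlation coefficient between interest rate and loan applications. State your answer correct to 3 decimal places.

-0.962

Sxx = Σx² − (Σx)²/n = 287 − 240.142857 = 46.857143
Sxy = Σxy − (Σx)(Σy)/n = 1279.28 − 1736.642857 = -457.362857
Syy = Σy² − (Σy)²/n = 17383.1166 − 12558.892857 = 4824.223743
r = Sxy/√(Sxx·Syy) = -457.362857/√(226049.341094) = -457.362857/475.446465 = -0.961965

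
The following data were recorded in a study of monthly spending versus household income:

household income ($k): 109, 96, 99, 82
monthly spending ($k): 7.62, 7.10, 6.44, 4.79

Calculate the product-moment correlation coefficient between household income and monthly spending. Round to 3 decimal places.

0.932

n = 4, Σx = 386, Σy = 25.95, Σxy = 2542.52, Σx² = 37622, Σy² = 172.8921
Sxx = Σx² − (Σx)²/n = 37622 − 37249 = 373
Sxy = Σxy − (Σx)(Σy)/n = 2542.52 − 2504.175 = 38.345
Syy = Σy² − (Σy)²/n = 172.8921 − 168.350625 = 4.541475
r = Sxy/√(Sxx·Syy) = 38.345/√(1693.970175) = 38.345/41.157869 = 0.931657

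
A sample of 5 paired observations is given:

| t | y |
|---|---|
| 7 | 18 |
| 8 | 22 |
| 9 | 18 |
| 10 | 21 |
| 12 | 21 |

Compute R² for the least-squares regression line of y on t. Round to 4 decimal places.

n = 5, Σx = 46, Σy = 100, Σxy = 926, Σx² = 438, Σy² = 2014
Sxx = Σx² − (Σx)²/n = 438 − 423.2 = 14.8
Sxy = Σxy − (Σx)(Σy)/n = 926 − 920 = 6
Syy = Σy² − (Σy)²/n = 2014 − 2000 = 14
R² = Sxy²/(Sxx·Syy) = (6)²/(14.8·14) = 0.173745

0.1737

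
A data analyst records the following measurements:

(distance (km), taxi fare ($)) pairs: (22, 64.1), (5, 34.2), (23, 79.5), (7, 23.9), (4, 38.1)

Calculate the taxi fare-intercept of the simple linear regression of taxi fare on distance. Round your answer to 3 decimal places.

20.628

n = 5, Σx = 61, Σy = 239.8, Σxy = 3729.4, Σx² = 1103
Sxx = Σx² − (Σx)²/n = 1103 − 744.2 = 358.8
Sxy = Σxy − (Σx)(Σy)/n = 3729.4 − 2925.56 = 803.84
b = Sxy/Sxx = 803.84/358.8 = 2.240357
a = ȳ − b·x̄ = 47.96 − 2.240357·12.2 = 20.627648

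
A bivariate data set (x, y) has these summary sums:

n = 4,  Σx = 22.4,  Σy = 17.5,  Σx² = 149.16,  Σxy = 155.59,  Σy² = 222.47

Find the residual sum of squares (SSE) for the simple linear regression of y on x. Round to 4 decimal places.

6.0842

Sxx = Σx² − (Σx)²/n = 149.16 − 125.44 = 23.72
Sxy = Σxy − (Σx)(Σy)/n = 155.59 − 98 = 57.59
Syy = Σy² − (Σy)²/n = 222.47 − 76.5625 = 145.9075
b = Sxy/Sxx = 57.59/23.72 = 2.427909
SSE = Syy − b·Sxy = 145.9075 − 2.427909·57.59 = 6.084224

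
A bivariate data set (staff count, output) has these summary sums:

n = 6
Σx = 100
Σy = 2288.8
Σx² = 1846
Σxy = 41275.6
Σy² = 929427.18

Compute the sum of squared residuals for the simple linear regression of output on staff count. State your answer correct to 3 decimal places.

1733.947

Sxx = Σx² − (Σx)²/n = 1846 − 1666.666667 = 179.333333
Sxy = Σxy − (Σx)(Σy)/n = 41275.6 − 38146.666667 = 3128.933333
Syy = Σy² − (Σy)²/n = 929427.18 − 873100.906667 = 56326.273333
b = Sxy/Sxx = 3128.933333/179.333333 = 17.447584
SSE = Syy − b·Sxy = 56326.273333 − 17.447584·3128.933333 = 1733.947286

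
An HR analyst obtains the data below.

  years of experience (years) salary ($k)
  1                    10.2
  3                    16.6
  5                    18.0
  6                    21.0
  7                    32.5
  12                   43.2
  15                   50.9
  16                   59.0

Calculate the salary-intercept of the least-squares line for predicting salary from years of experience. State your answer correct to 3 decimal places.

5.696

n = 8, Σx = 65, Σy = 251.4, Σxy = 2729.4, Σx² = 745
Sxx = Σx² − (Σx)²/n = 745 − 528.125 = 216.875
Sxy = Σxy − (Σx)(Σy)/n = 2729.4 − 2042.625 = 686.775
b = Sxy/Sxx = 686.775/216.875 = 3.166686
a = ȳ − b·x̄ = 31.425 − 3.166686·8.125 = 5.695677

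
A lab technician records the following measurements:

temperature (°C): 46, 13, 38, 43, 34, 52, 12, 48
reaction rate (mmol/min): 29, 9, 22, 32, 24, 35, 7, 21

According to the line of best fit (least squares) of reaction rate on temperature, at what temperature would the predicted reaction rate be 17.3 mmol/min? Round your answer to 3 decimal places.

n = 8, Σx = 286, Σy = 179, Σxy = 7391, Σx² = 11886
Sxx = Σx² − (Σx)²/n = 11886 − 10224.5 = 1661.5
Sxy = Σxy − (Σx)(Σy)/n = 7391 − 6399.25 = 991.75
b = Sxy/Sxx = 991.75/1661.5 = 0.596900
a = ȳ − b·x̄ = 22.375 − 0.596900·35.75 = 1.035811
Set a + b·x = 17.3: x = (17.3 − 1.035811) / 0.596900 = 27.247744

27.248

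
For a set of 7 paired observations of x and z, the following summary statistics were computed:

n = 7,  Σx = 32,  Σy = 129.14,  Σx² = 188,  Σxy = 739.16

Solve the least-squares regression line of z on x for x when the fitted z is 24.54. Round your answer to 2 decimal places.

Sxx = Σx² − (Σx)²/n = 188 − 146.285714 = 41.714286
Sxy = Σxy − (Σx)(Σy)/n = 739.16 − 590.354286 = 148.805714
b = Sxy/Sxx = 148.805714/41.714286 = 3.567260
a = ȳ − b·x̄ = 18.448571 − 3.567260·4.571429 = 2.141096
Set a + b·x = 24.54: x = (24.54 − 2.141096) / 3.567260 = 6.279022

6.28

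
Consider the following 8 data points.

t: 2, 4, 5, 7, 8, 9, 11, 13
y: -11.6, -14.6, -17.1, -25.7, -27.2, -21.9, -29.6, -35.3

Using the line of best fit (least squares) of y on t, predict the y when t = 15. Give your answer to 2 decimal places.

n = 8, Σx = 59, Σy = -183, Σxy = -1546.2, Σx² = 529
Sxx = Σx² − (Σx)²/n = 529 − 435.125 = 93.875
Sxy = Σxy − (Σx)(Σy)/n = -1546.2 − (-1349.625) = -196.575
b = Sxy/Sxx = -196.575/93.875 = -2.094008
a = ȳ − b·x̄ = -22.875 − (-2.094008)·7.375 = -7.431691
ŷ(15) = a + b·15 = -7.431691 + (-2.094008)·15 = -38.841811

-38.84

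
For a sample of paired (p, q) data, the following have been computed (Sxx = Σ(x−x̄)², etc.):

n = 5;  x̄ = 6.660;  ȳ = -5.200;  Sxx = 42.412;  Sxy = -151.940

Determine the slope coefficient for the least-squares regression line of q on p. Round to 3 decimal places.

-3.582

b = Sxy/Sxx = -151.94/42.412 = -3.582477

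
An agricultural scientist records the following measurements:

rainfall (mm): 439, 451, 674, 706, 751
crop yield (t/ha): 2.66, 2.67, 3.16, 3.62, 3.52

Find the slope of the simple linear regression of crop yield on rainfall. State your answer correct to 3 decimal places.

0.003

n = 5, Σx = 3021, Σy = 15.63, Σxy = 9700.99, Σx² = 1912835
Sxx = Σx² − (Σx)²/n = 1912835 − 1825288.2 = 87546.8
Sxy = Σxy − (Σx)(Σy)/n = 9700.99 − 9443.646 = 257.344
b = Sxy/Sxx = 257.344/87546.8 = 0.002940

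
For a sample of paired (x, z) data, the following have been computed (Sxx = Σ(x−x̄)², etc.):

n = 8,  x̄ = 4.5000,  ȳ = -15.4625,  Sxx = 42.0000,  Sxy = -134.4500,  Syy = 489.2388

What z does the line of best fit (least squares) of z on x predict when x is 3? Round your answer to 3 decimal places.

-10.661

b = Sxy/Sxx = -134.45/42 = -3.201190
a = ȳ − b·x̄ = -15.4625 − (-3.201190)·4.5 = -1.057143
ŷ(3) = a + b·3 = -1.057143 + (-3.201190)·3 = -10.660714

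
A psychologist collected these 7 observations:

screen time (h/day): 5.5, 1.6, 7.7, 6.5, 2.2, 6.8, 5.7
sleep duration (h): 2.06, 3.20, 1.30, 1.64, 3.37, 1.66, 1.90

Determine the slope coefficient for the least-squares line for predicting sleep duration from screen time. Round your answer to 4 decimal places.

n = 7, Σx = 36, Σy = 15.13, Σxy = 66.652, Σx² = 217.92
Sxx = Σx² − (Σx)²/n = 217.92 − 185.142857 = 32.777143
Sxy = Σxy − (Σx)(Σy)/n = 66.652 − 77.811429 = -11.159429
b = Sxy/Sxx = -11.159429/32.777143 = -0.340464

-0.3405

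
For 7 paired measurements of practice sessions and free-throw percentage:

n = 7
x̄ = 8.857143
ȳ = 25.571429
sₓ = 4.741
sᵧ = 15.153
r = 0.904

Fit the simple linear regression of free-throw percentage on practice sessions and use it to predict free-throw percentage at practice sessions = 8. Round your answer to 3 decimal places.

23.095

b = r · sᵧ/sₓ = 0.904 · 15.153/4.741 = 2.889330
a = ȳ − b·x̄ = 25.571429 − 2.889330·8.857143 = -0.019777
ŷ(8) = a + b·8 = -0.019777 + 2.889330·8 = 23.094860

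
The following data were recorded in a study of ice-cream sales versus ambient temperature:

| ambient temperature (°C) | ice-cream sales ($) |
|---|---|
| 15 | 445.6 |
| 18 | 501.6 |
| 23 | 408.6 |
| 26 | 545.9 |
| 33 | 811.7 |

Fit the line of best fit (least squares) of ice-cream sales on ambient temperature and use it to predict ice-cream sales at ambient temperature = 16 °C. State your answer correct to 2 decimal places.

n = 5, Σx = 115, Σy = 2713.4, Σxy = 66090.1, Σx² = 2843
Sxx = Σx² − (Σx)²/n = 2843 − 2645 = 198
Sxy = Σxy − (Σx)(Σy)/n = 66090.1 − 62408.2 = 3681.9
b = Sxy/Sxx = 3681.9/198 = 18.595455
a = ȳ − b·x̄ = 542.68 − 18.595455·23 = 114.984545
ŷ(16) = a + b·16 = 114.984545 + 18.595455·16 = 412.511818

412.51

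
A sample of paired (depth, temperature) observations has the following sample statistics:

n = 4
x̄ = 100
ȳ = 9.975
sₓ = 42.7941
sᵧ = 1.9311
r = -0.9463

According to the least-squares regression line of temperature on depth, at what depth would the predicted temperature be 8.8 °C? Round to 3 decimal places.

b = r · sᵧ/sₓ = -0.9463 · 1.9311/42.7941 = -0.042702
a = ȳ − b·x̄ = 9.975 − (-0.042702)·100 = 14.245215
Set a + b·x = 8.8: x = (8.8 − 14.245215) / (-0.042702) = 127.516181

127.516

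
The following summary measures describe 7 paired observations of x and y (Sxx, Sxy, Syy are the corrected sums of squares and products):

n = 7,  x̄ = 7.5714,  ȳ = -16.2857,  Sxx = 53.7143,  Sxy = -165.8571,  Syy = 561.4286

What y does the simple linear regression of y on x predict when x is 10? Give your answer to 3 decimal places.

-23.785

b = Sxy/Sxx = -165.8571/53.7143 = -3.087764
a = ȳ − b·x̄ = -16.2857 − (-3.087764)·7.5714 = 7.092999
ŷ(10) = a + b·10 = 7.092999 + (-3.087764)·10 = -23.784644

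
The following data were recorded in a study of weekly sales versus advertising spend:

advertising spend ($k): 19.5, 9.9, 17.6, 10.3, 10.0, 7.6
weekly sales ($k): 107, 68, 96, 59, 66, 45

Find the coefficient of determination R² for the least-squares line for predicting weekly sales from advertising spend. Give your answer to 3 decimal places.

n = 6, Σx = 74.9, Σy = 441, Σxy = 6059, Σx² = 1051.87, Σy² = 35151
Sxx = Σx² − (Σx)²/n = 1051.87 − 935.001667 = 116.868333
Sxy = Σxy − (Σx)(Σy)/n = 6059 − 5505.15 = 553.85
Syy = Σy² − (Σy)²/n = 35151 − 32413.5 = 2737.5
R² = Sxy²/(Sxx·Syy) = (553.85)²/(116.868333·2737.5) = 0.958812

0.959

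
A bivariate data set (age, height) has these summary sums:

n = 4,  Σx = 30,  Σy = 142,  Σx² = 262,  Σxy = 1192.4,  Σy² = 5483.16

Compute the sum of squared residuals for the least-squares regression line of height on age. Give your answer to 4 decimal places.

3.4908

Sxx = Σx² − (Σx)²/n = 262 − 225 = 37
Sxy = Σxy − (Σx)(Σy)/n = 1192.4 − 1065 = 127.4
Syy = Σy² − (Σy)²/n = 5483.16 − 5041 = 442.16
b = Sxy/Sxx = 127.4/37 = 3.443243
SSE = Syy − b·Sxy = 442.16 − 3.443243·127.4 = 3.490811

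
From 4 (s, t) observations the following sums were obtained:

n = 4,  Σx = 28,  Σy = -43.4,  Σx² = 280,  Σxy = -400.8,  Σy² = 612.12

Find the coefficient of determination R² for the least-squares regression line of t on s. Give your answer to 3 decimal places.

0.793

Sxx = Σx² − (Σx)²/n = 280 − 196 = 84
Sxy = Σxy − (Σx)(Σy)/n = -400.8 − (-303.8) = -97
Syy = Σy² − (Σy)²/n = 612.12 − 470.89 = 141.23
R² = Sxy²/(Sxx·Syy) = (-97)²/(84·141.23) = 0.793117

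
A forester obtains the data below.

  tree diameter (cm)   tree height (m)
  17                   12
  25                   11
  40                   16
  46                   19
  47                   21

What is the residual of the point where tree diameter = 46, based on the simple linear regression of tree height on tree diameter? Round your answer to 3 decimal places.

-0.112

n = 5, Σx = 175, Σy = 79, Σxy = 2980, Σx² = 6839
Sxx = Σx² − (Σx)²/n = 6839 − 6125 = 714
Sxy = Σxy − (Σx)(Σy)/n = 2980 − 2765 = 215
b = Sxy/Sxx = 215/714 = 0.301120
a = ȳ − b·x̄ = 15.8 − 0.301120·35 = 5.260784
ŷ(46) = 5.260784 + 0.301120·46 = 19.112325
residual = y − ŷ = 19 − 19.112325 = -0.112325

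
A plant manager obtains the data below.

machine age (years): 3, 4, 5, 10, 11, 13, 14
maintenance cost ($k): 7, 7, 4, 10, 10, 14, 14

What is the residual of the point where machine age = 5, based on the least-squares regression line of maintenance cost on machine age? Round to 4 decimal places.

n = 7, Σx = 60, Σy = 66, Σxy = 657, Σx² = 636
Sxx = Σx² − (Σx)²/n = 636 − 514.285714 = 121.714286
Sxy = Σxy − (Σx)(Σy)/n = 657 − 565.714286 = 91.285714
b = Sxy/Sxx = 91.285714/121.714286 = 0.75
a = ȳ − b·x̄ = 9.428571 − 0.75·8.571429 = 3
ŷ(5) = 3 + 0.75·5 = 6.75
residual = y − ŷ = 4 − 6.75 = -2.75

-2.7500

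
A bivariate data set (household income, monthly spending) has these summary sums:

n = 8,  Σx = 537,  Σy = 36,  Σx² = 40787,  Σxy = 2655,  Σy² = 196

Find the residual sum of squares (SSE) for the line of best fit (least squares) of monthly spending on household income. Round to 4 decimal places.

22.0017

Sxx = Σx² − (Σx)²/n = 40787 − 36046.125 = 4740.875
Sxy = Σxy − (Σx)(Σy)/n = 2655 − 2416.5 = 238.5
Syy = Σy² − (Σy)²/n = 196 − 162 = 34
b = Sxy/Sxx = 238.5/4740.875 = 0.050307
SSE = Syy − b·Sxy = 34 − 0.050307·238.5 = 22.001740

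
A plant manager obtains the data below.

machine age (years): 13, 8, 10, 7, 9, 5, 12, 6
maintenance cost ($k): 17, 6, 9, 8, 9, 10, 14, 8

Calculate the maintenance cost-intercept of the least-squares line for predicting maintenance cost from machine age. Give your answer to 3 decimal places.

1.730

n = 8, Σx = 70, Σy = 81, Σxy = 762, Σx² = 668
Sxx = Σx² − (Σx)²/n = 668 − 612.5 = 55.5
Sxy = Σxy − (Σx)(Σy)/n = 762 − 708.75 = 53.25
b = Sxy/Sxx = 53.25/55.5 = 0.959459
a = ȳ − b·x̄ = 10.125 − 0.959459·8.75 = 1.729730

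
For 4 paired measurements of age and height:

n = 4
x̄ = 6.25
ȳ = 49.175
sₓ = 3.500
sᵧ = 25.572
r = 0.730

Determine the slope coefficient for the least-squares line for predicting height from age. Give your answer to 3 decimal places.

b = r · sᵧ/sₓ = 0.73 · 25.572/3.5 = 5.333589

5.334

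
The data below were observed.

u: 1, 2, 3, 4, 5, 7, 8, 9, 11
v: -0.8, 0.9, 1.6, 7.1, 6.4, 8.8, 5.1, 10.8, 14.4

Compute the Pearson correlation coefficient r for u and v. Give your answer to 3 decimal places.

0.913

n = 9, Σx = 50, Σy = 54.3, Σxy = 424.2, Σx² = 370, Σy² = 522.83
Sxx = Σx² − (Σx)²/n = 370 − 277.777778 = 92.222222
Sxy = Σxy − (Σx)(Σy)/n = 424.2 − 301.666667 = 122.533333
Syy = Σy² − (Σy)²/n = 522.83 − 327.61 = 195.22
r = Sxy/√(Sxx·Syy) = 122.533333/√(18003.622222) = 122.533333/134.177577 = 0.913218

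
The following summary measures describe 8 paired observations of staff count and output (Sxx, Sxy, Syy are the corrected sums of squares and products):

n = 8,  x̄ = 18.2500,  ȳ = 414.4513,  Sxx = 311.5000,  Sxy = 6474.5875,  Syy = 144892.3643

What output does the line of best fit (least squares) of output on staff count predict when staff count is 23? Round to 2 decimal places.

b = Sxy/Sxx = 6474.5875/311.5 = 20.785193
a = ȳ − b·x̄ = 414.4513 − 20.785193·18.25 = 35.121535
ŷ(23) = a + b·23 = 35.121535 + 20.785193·23 = 513.180965

513.18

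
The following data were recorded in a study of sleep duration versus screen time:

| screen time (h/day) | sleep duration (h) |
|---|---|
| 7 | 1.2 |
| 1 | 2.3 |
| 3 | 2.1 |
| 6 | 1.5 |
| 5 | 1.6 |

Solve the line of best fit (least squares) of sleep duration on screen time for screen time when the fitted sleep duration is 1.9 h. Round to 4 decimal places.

3.5327

n = 5, Σx = 22, Σy = 8.7, Σxy = 34, Σx² = 120
Sxx = Σx² − (Σx)²/n = 120 − 96.8 = 23.2
Sxy = Σxy − (Σx)(Σy)/n = 34 − 38.28 = -4.28
b = Sxy/Sxx = -4.28/23.2 = -0.184483
a = ȳ − b·x̄ = 1.74 − (-0.184483)·4.4 = 2.551724
Set a + b·x = 1.9: x = (1.9 − 2.551724) / (-0.184483) = 3.532710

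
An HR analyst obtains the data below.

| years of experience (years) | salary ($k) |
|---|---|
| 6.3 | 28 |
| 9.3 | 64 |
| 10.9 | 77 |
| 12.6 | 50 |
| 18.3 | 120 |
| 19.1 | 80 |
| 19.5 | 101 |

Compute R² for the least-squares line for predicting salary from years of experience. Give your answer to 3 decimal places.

0.679

n = 7, Σx = 96, Σy = 520, Σxy = 7934.4, Σx² = 1483.7, Σy² = 44310
Sxx = Σx² − (Σx)²/n = 1483.7 − 1316.571429 = 167.128571
Sxy = Σxy − (Σx)(Σy)/n = 7934.4 − 7131.428571 = 802.971429
Syy = Σy² − (Σy)²/n = 44310 − 38628.571429 = 5681.428571
R² = Sxy²/(Sxx·Syy) = (802.971429)²/(167.128571·5681.428571) = 0.679035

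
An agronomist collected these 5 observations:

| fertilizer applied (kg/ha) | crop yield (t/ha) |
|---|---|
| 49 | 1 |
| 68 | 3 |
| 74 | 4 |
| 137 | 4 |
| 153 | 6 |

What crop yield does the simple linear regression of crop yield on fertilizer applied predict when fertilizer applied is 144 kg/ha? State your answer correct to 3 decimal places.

5.211

n = 5, Σx = 481, Σy = 18, Σxy = 2015, Σx² = 54679
Sxx = Σx² − (Σx)²/n = 54679 − 46272.2 = 8406.8
Sxy = Σxy − (Σx)(Σy)/n = 2015 − 1731.6 = 283.4
b = Sxy/Sxx = 283.4/8406.8 = 0.033711
a = ȳ − b·x̄ = 3.6 − 0.033711·96.2 = 0.357021
ŷ(144) = a + b·144 = 0.357021 + 0.033711·144 = 5.211377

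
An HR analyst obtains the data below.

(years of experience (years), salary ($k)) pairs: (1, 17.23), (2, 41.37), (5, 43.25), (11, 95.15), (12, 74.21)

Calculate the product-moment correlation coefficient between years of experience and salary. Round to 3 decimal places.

0.924

n = 5, Σx = 31, Σy = 271.21, Σxy = 2253.39, Σx² = 295, Σy² = 18439.5589
Sxx = Σx² − (Σx)²/n = 295 − 192.2 = 102.8
Sxy = Σxy − (Σx)(Σy)/n = 2253.39 − 1681.502 = 571.888
Syy = Σy² − (Σy)²/n = 18439.5589 − 14710.97282 = 3728.58608
r = Sxy/√(Sxx·Syy) = 571.888/√(383298.649024) = 571.888/619.111177 = 0.923724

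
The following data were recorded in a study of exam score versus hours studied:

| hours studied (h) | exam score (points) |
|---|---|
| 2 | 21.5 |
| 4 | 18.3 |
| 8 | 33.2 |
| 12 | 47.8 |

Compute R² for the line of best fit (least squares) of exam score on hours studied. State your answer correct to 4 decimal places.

n = 4, Σx = 26, Σy = 120.8, Σxy = 955.4, Σx² = 228, Σy² = 4184.22
Sxx = Σx² − (Σx)²/n = 228 − 169 = 59
Sxy = Σxy − (Σx)(Σy)/n = 955.4 − 785.2 = 170.2
Syy = Σy² − (Σy)²/n = 4184.22 − 3648.16 = 536.06
R² = Sxy²/(Sxx·Syy) = (170.2)²/(59·536.06) = 0.915912

0.9159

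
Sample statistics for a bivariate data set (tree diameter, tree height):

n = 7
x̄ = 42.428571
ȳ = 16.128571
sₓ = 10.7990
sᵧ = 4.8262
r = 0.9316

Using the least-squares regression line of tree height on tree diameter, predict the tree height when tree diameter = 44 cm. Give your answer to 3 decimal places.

b = r · sᵧ/sₓ = 0.9316 · 4.8262/10.799 = 0.416343
a = ȳ − b·x̄ = 16.128571 − 0.416343·42.428571 = -1.536267
ŷ(44) = a + b·44 = -1.536267 + 0.416343·44 = 16.782824

16.783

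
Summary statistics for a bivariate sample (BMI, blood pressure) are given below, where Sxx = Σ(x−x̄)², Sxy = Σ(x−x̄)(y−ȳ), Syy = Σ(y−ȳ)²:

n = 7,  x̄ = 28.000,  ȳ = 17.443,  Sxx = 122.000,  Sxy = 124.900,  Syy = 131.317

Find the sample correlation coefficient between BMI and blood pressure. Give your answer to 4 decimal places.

0.9868

r = Sxy/√(Sxx·Syy) = 124.9/√(16020.674) = 124.9/126.572801 = 0.986784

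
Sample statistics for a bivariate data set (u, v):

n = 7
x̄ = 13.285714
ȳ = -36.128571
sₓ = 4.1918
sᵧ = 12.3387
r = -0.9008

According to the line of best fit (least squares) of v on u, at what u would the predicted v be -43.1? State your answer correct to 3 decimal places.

15.915

b = r · sᵧ/sₓ = -0.9008 · 12.3387/4.1918 = -2.651534
a = ȳ − b·x̄ = -36.128571 − (-2.651534)·13.285714 = -0.901046
Set a + b·x = -43.1: x = (-43.1 − (-0.901046)) / (-2.651534) = 15.914920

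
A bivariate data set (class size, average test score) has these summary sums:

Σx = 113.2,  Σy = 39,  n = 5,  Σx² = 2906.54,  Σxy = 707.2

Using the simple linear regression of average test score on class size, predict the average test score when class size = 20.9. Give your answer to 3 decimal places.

8.690

Sxx = Σx² − (Σx)²/n = 2906.54 − 2562.848 = 343.692
Sxy = Σxy − (Σx)(Σy)/n = 707.2 − 882.96 = -175.76
b = Sxy/Sxx = -175.76/343.692 = -0.511388
a = ȳ − b·x̄ = 7.8 − (-0.511388)·22.64 = 19.377827
ŷ(20.9) = a + b·20.9 = 19.377827 + (-0.511388)·20.9 = 8.689815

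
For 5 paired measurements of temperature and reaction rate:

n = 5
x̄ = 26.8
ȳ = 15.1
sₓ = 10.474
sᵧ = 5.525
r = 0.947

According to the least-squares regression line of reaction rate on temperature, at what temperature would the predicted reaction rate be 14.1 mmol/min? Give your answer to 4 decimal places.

b = r · sᵧ/sₓ = 0.947 · 5.525/10.474 = 0.499539
a = ȳ − b·x̄ = 15.1 − 0.499539·26.8 = 1.712346
Set a + b·x = 14.1: x = (14.1 − 1.712346) / 0.499539 = 24.798156

24.7982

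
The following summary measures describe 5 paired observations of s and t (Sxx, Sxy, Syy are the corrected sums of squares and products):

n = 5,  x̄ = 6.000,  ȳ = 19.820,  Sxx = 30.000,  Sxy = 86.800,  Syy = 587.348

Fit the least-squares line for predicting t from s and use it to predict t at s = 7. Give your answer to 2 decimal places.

b = Sxy/Sxx = 86.8/30 = 2.893333
a = ȳ − b·x̄ = 19.82 − 2.893333·6 = 2.46
ŷ(7) = a + b·7 = 2.46 + 2.893333·7 = 22.713333

22.71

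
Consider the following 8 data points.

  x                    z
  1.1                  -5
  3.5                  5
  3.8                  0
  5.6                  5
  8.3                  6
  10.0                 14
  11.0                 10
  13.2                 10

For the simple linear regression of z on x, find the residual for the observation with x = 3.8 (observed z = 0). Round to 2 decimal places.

-1.59

n = 8, Σx = 56.5, Σy = 45, Σxy = 471.8, Σx² = 523.39
Sxx = Σx² − (Σx)²/n = 523.39 − 399.03125 = 124.35875
Sxy = Σxy − (Σx)(Σy)/n = 471.8 − 317.8125 = 153.9875
b = Sxy/Sxx = 153.9875/124.35875 = 1.238252
a = ȳ − b·x̄ = 5.625 − 1.238252·7.0625 = -3.120156
ŷ(3.8) = -3.120156 + 1.238252·3.8 = 1.585202
residual = y − ŷ = 0 − 1.585202 = -1.585202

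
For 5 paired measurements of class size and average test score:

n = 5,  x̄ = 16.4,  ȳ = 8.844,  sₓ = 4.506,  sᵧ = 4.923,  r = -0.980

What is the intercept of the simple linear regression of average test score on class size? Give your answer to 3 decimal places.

26.403

b = r · sᵧ/sₓ = -0.98 · 4.923/4.506 = -1.070692
a = ȳ − b·x̄ = 8.844 − (-1.070692)·16.4 = 26.403356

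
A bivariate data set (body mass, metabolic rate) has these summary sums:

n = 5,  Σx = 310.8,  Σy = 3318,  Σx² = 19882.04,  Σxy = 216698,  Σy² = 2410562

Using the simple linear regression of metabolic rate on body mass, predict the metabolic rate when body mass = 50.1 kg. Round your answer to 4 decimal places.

439.6124

Sxx = Σx² − (Σx)²/n = 19882.04 − 19319.328 = 562.712
Sxy = Σxy − (Σx)(Σy)/n = 216698 − 206246.88 = 10451.12
b = Sxy/Sxx = 10451.12/562.712 = 18.572769
a = ȳ − b·x̄ = 663.6 − 18.572769·62.16 = -490.883322
ŷ(50.1) = a + b·50.1 = -490.883322 + 18.572769·50.1 = 439.612406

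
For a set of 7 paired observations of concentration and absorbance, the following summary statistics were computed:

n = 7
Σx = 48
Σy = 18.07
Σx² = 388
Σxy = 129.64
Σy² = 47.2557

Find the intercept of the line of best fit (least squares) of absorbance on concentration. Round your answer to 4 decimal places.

Sxx = Σx² − (Σx)²/n = 388 − 329.142857 = 58.857143
Sxy = Σxy − (Σx)(Σy)/n = 129.64 − 123.908571 = 5.731429
b = Sxy/Sxx = 5.731429/58.857143 = 0.097379
a = ȳ − b·x̄ = 2.581429 − 0.097379·6.857143 = 1.913689

1.9137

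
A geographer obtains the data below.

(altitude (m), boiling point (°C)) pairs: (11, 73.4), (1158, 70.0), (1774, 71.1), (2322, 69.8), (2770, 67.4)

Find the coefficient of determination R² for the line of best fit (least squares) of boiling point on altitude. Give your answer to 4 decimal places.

n = 5, Σx = 8035, Σy = 351.7, Σxy = 556772.4, Σx² = 17552745, Σy² = 24757.57
Sxx = Σx² − (Σx)²/n = 17552745 − 12912245 = 4640500
Sxy = Σxy − (Σx)(Σy)/n = 556772.4 − 565181.9 = -8409.5
Syy = Σy² − (Σy)²/n = 24757.57 − 24738.578 = 18.992
R² = Sxy²/(Sxx·Syy) = (-8409.5)²/(4640500·18.992) = 0.802426

0.8024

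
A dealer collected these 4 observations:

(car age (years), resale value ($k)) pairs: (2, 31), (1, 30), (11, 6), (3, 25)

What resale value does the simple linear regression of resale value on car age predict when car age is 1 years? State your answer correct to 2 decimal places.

n = 4, Σx = 17, Σy = 92, Σxy = 233, Σx² = 135
Sxx = Σx² − (Σx)²/n = 135 − 72.25 = 62.75
Sxy = Σxy − (Σx)(Σy)/n = 233 − 391 = -158
b = Sxy/Sxx = -158/62.75 = -2.517928
a = ȳ − b·x̄ = 23 − (-2.517928)·4.25 = 33.701195
ŷ(1) = a + b·1 = 33.701195 + (-2.517928)·1 = 31.183267

31.18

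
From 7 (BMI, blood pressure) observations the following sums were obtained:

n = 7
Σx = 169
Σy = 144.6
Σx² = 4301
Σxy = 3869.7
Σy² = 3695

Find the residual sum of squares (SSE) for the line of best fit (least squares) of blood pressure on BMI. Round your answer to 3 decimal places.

58.823

Sxx = Σx² − (Σx)²/n = 4301 − 4080.142857 = 220.857143
Sxy = Σxy − (Σx)(Σy)/n = 3869.7 − 3491.057143 = 378.642857
Syy = Σy² − (Σy)²/n = 3695 − 2987.022857 = 707.977143
b = Sxy/Sxx = 378.642857/220.857143 = 1.714424
SSE = Syy − b·Sxy = 707.977143 − 1.714424·378.642857 = 58.822620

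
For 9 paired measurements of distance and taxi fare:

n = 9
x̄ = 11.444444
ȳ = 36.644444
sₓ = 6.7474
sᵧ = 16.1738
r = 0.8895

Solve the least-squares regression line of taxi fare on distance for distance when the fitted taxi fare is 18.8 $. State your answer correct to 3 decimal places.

b = r · sᵧ/sₓ = 0.8895 · 16.1738/6.7474 = 2.132169
a = ȳ − b·x̄ = 36.644444 − 2.132169·11.444444 = 12.242959
Set a + b·x = 18.8: x = (18.8 − 12.242959) / 2.132169 = 3.075292

3.075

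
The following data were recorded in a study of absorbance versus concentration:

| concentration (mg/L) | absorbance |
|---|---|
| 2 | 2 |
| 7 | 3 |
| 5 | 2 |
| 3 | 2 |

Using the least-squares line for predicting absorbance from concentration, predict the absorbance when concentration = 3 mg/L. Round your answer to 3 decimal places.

2.017

n = 4, Σx = 17, Σy = 9, Σxy = 41, Σx² = 87
Sxx = Σx² − (Σx)²/n = 87 − 72.25 = 14.75
Sxy = Σxy − (Σx)(Σy)/n = 41 − 38.25 = 2.75
b = Sxy/Sxx = 2.75/14.75 = 0.186441
a = ȳ − b·x̄ = 2.25 − 0.186441·4.25 = 1.457627
ŷ(3) = a + b·3 = 1.457627 + 0.186441·3 = 2.016949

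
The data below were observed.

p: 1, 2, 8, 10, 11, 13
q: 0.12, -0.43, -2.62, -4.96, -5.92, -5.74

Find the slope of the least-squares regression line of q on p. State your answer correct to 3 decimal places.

n = 6, Σx = 45, Σy = -19.55, Σxy = -211.04, Σx² = 459
Sxx = Σx² − (Σx)²/n = 459 − 337.5 = 121.5
Sxy = Σxy − (Σx)(Σy)/n = -211.04 − (-146.625) = -64.415
b = Sxy/Sxx = -64.415/121.5 = -0.530165

-0.530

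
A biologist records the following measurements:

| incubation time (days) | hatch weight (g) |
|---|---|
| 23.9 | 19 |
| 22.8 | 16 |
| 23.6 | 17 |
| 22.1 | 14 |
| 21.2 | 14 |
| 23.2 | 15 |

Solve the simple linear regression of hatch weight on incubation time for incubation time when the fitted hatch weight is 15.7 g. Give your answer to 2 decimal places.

22.72

n = 6, Σx = 136.8, Σy = 95, Σxy = 2174.3, Σx² = 3124.1
Sxx = Σx² − (Σx)²/n = 3124.1 − 3119.04 = 5.06
Sxy = Σxy − (Σx)(Σy)/n = 2174.3 − 2166 = 8.3
b = Sxy/Sxx = 8.3/5.06 = 1.640316
a = ȳ − b·x̄ = 15.833333 − 1.640316·22.8 = -21.565876
Set a + b·x = 15.7: x = (15.7 − (-21.565876)) / 1.640316 = 22.718715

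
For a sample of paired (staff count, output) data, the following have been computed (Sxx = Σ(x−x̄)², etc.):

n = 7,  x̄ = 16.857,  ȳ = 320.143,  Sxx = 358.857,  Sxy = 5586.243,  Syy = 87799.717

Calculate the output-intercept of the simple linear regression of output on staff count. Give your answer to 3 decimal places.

57.734

b = Sxy/Sxx = 5586.243/358.857 = 15.566766
a = ȳ − b·x̄ = 320.143 − 15.566766·16.857 = 57.734023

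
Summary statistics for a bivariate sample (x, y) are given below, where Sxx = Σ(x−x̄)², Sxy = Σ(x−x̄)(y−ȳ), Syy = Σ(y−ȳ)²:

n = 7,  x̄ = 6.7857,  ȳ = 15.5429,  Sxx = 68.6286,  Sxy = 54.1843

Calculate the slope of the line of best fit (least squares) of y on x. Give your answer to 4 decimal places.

b = Sxy/Sxx = 54.1843/68.6286 = 0.789529

0.7895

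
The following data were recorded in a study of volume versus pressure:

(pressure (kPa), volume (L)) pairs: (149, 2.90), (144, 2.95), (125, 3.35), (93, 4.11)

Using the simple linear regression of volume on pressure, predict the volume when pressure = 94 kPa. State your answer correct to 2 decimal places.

4.07

n = 4, Σx = 511, Σy = 13.31, Σxy = 1657.88, Σx² = 67211
Sxx = Σx² − (Σx)²/n = 67211 − 65280.25 = 1930.75
Sxy = Σxy − (Σx)(Σy)/n = 1657.88 − 1700.3525 = -42.4725
b = Sxy/Sxx = -42.4725/1930.75 = -0.021998
a = ȳ − b·x̄ = 3.3275 − (-0.021998)·127.75 = 6.137735
ŷ(94) = a + b·94 = 6.137735 + (-0.021998)·94 = 4.069930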